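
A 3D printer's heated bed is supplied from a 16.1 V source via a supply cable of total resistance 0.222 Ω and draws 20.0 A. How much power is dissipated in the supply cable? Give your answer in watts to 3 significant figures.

88.8 W

Only the current and the line resistance are needed for the I²R loss.
The supply cable carries the full 20.0 A.
P_line = I² R_line = (20.00)² × 0.222 = 88.80 W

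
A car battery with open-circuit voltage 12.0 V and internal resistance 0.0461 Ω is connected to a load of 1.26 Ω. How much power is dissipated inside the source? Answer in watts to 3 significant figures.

3.89 W

The internal resistance carries the same current as the load; P_int = I²r.
I = ε / (r + R) = 12.0 / (0.0461 + 1.26) = 9.188 A
P_int = I² r = (9.188)² × 0.0461 = 3.891 W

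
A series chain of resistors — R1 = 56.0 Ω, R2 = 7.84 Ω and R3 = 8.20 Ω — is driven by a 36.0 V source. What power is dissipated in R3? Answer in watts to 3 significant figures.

2.05 W

The current is common to all series resistors; compute it, then apply P = I²R for the target.
R_total = 56.0 + 7.84 + 8.20 = 72.04 Ω
I = V / R_total = 36.0 / 72.04 = 0.4997 A
P_R3 = I² × R3 = (0.4997)² × 8.20 = 2.048 W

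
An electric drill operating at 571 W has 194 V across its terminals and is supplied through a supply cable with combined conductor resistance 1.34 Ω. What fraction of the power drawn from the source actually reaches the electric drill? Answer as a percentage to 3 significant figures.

98.0 %

I = P / V = 571 / 194 = 2.943 A through the supply cable.
P_line = I² R_line = (2.943)² × 1.34 = 11.61 W
P_source = P_load + P_line = 571.0 + 11.61 = 582.6 W
η = P_load / P_source = 571.0 / 582.6 = 0.9801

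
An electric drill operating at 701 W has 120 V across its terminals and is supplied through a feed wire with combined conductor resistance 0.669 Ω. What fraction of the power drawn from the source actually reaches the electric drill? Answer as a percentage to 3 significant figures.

I = P / V = 701 / 120 = 5.842 A through the feed wire.
P_line = I² R_line = (5.842)² × 0.669 = 22.83 W
P_source = P_load + P_line = 701.0 + 22.83 = 723.8 W
η = P_load / P_source = 701.0 / 723.8 = 0.9685

96.8 %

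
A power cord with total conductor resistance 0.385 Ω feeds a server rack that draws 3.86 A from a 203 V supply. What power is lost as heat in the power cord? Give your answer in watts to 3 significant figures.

5.74 W

Only the current and the line resistance are needed for the I²R loss.
The power cord carries the full 3.86 A.
P_line = I² R_line = (3.860)² × 0.385 = 5.736 W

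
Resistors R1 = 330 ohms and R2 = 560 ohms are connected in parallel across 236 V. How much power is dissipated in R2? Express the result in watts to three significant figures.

99.5 W

Each parallel branch sees the full supply voltage, so P = V²/R applies directly to the target branch.
P_R2 = V² / R2 = (236)² / 560 Ω = 99.46 W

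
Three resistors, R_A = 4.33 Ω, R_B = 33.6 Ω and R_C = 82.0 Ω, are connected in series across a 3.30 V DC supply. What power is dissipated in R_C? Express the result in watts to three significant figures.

0.0621 W

The current is common to all series resistors; compute it, then apply P = I²R for the target.
R_total = 4.33 + 33.6 + 82.0 = 119.9 Ω
I = V / R_total = 3.30 / 119.9 = 0.02752 A
P_R_C = I² × R_C = (0.02752)² × 82.0 = 0.06208 W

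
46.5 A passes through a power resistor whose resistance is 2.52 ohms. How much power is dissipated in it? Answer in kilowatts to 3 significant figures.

The current through and the resistance of the element are both given; use P = I²R.
P = (46.50 A)² × 2.52 Ω = 5449 W

5.45 kW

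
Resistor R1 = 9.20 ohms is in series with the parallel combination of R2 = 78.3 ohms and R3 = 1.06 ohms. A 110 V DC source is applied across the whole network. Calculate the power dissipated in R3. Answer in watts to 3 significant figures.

119 W

First combine the parallel branches into one equivalent R_p, then R1 + R_p is a series pair.
R_p = (78.3×1.06)/(78.3+1.06) = 1.046 Ω
R_total = 9.20 + 1.046 = 10.25 Ω
I = V / R_total = 110 / 10.25 = 10.74 A
Voltage across the parallel pair: V_p = I × R_p = 10.74 × 1.046 = 11.23 V
R3 sees V_p directly, so P = V_p² / R3.
P_R3 = (11.23)² / 1.06 = 118.9 W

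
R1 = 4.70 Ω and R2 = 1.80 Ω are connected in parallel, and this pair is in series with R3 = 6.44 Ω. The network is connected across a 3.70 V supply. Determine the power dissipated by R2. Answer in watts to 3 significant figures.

Reduce the parallel combination to a single R_p; the circuit then becomes R_p in series with the remaining resistor.
R_p = (4.70×1.80)/(4.70+1.80) = 1.302 Ω
R_total = R_p + 6.44 = 1.302 + 6.44 = 7.742 Ω
I = V / R_total = 3.70 / 7.742 = 0.4779 A
Voltage across the parallel pair: V_p = I × R_p = 0.4779 × 1.302 = 0.6221 V
R2 has V_p across it, so P = V_p²/R2.
P_R2 = (0.6221)² / 1.80 = 0.2150 W

0.215 W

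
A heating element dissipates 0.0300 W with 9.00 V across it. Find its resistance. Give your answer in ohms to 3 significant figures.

Rearranging the power relation for the two known quantities gives R = V² / P.
R = (9.00)² / 0.0300 = 2700 Ω

2700 Ω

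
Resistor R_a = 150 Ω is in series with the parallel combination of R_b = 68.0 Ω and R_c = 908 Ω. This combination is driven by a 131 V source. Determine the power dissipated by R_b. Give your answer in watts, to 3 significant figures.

Replace R_b and R_c with their parallel equivalent so the circuit becomes R_a in series with R_p.
R_p = (68.0×908)/(68.0+908) = 63.26 Ω
R_total = 150 + 63.26 = 213.3 Ω
I = V / R_total = 131 / 213.3 = 0.6143 A
Voltage across the parallel pair: V_p = I × R_p = 0.6143 × 63.26 = 38.86 V
R_b is across V_p, so use P = V²/R for that branch.
P_R_b = (38.86)² / 68.0 = 22.21 W

22.2 W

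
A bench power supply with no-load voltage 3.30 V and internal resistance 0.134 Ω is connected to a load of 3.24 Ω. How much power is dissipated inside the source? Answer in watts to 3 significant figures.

Internal loss is I²r, with I set by the total series resistance r+R.
I = ε / (r + R) = 3.30 / (0.134 + 3.24) = 0.9781 A
P_int = I² r = (0.9781)² × 0.134 = 0.1282 W

0.128 W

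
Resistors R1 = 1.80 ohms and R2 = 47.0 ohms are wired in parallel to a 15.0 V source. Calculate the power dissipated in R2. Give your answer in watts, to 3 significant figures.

4.79 W

The supply voltage appears across each parallel branch — just use P = V²/R2.
P_R2 = V² / R2 = (15.0)² / 47.0 Ω = 4.787 W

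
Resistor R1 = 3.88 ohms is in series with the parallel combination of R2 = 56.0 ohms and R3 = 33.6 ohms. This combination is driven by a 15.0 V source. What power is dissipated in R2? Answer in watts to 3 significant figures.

2.86 W

Replace R2 and R3 with their parallel equivalent so the circuit becomes R1 in series with R_p.
R_p = (56.0×33.6)/(56.0+33.6) = 21.00 Ω
R_total = 3.88 + 21.00 = 24.88 Ω
I = V / R_total = 15.0 / 24.88 = 0.6029 A
Voltage across the parallel pair: V_p = I × R_p = 0.6029 × 21.00 = 12.66 V
R2 is across V_p, so use P = V²/R for that branch.
P_R2 = (12.66)² / 56.0 = 2.862 W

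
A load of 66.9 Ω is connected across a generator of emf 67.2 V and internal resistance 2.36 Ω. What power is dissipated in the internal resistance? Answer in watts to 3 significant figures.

The source's internal resistance is just another series element carrying I; its dissipation is I²r.
I = ε / (r + R) = 67.2 / (2.36 + 66.9) = 0.9703 A
P_int = I² r = (0.9703)² × 2.36 = 2.222 W

2.22 W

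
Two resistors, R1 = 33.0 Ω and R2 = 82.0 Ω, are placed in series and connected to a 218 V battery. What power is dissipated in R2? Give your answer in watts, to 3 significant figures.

Every series element carries the same I. Get I from the total resistance, then P = I² × R2.
R_total = 33.0 + 82.0 = 115.0 Ω
I = V / R_total = 218 / 115.0 = 1.896 A
P_R2 = I² × R2 = (1.896)² × 82.0 = 294.7 W

295 W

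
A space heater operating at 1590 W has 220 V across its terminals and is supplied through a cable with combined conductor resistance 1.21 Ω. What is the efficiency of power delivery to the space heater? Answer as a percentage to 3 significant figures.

I = P / V = 1590 / 220 = 7.227 A through the cable.
P_line = I² R_line = (7.227)² × 1.21 = 63.20 W
P_source = P_load + P_line = 1590 + 63.20 = 1653 W
η = P_load / P_source = 1590 / 1653 = 0.9618

96.2 %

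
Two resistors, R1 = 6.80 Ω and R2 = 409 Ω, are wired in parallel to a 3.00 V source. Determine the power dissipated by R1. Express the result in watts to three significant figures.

The supply voltage appears across each parallel branch — just use P = V²/R1.
P_R1 = V² / R1 = (3.00)² / 6.80 Ω = 1.324 W

1.32 W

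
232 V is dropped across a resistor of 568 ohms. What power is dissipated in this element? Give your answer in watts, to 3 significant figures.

94.8 W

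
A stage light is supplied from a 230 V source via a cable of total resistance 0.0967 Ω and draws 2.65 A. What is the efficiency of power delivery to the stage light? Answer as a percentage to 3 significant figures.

The cable carries the full 2.65 A.
P_line = I² R_line = (2.650)² × 0.0967 = 0.6791 W
P_source = V I = 230 × 2.650 = 609.5 W; P_load = 608.8 W
η = P_load / P_source = 608.8 / 609.5 = 0.9989

99.9 %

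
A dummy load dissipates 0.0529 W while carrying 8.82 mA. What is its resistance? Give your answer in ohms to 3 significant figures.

Inverting the appropriate power form: R = P / I².
R = 0.0529 / (0.008820)² = 680.0 Ω

680 Ω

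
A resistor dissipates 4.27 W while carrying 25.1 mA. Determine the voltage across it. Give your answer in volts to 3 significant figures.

170 V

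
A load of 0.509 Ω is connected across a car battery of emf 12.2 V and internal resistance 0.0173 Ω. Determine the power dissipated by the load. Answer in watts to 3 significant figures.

Load and internal resistance form a series loop — compute the loop current, then the load power via I²R.
I = ε / (r + R) = 12.2 / (0.0173 + 0.509) = 23.18 A
P_load = I² R = (23.18)² × 0.509 = 273.5 W

274 W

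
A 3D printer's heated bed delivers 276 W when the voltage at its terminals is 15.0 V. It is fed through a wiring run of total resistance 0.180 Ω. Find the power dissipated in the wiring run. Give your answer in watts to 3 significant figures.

The wiring run and load are in series, so the same current flows in both; the loss is I²R_line.
I = P / V = 276 / 15.0 = 18.40 A through the wiring run.
P_line = I² R_line = (18.40)² × 0.180 = 60.94 W

60.9 W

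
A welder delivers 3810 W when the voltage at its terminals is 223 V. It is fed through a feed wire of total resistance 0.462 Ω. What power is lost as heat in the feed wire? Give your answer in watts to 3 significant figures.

135 W

The feed wire is a series resistance carrying the load current; its dissipation is I²R_line.
I = P / V = 3810 / 223 = 17.09 A through the feed wire.
P_line = I² R_line = (17.09)² × 0.462 = 134.9 W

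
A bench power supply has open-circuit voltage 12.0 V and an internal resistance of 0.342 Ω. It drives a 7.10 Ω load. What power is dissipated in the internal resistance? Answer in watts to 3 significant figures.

0.889 W

r is in series with the load, so it carries the full circuit current — the loss in it is I²r.
I = ε / (r + R) = 12.0 / (0.342 + 7.10) = 1.612 A
P_int = I² r = (1.612)² × 0.342 = 0.8892 W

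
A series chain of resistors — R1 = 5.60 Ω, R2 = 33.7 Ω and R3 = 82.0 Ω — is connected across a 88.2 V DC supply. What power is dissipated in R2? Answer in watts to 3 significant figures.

17.8 W

In a series string the same current flows through every resistor — find that current, then P = I²R for the one we want.
R_total = 5.60 + 33.7 + 82.0 = 121.3 Ω
I = V / R_total = 88.2 / 121.3 = 0.7271 A
P_R2 = I² × R2 = (0.7271)² × 33.7 = 17.82 W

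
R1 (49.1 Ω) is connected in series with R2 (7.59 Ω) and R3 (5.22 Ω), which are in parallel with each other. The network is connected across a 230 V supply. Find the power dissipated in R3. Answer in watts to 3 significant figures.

35.6 W

First combine the parallel branches into one equivalent R_p, then R1 + R_p is a series pair.
R_p = (7.59×5.22)/(7.59+5.22) = 3.093 Ω
R_total = 49.1 + 3.093 = 52.19 Ω
I = V / R_total = 230 / 52.19 = 4.407 A
Voltage across the parallel pair: V_p = I × R_p = 4.407 × 3.093 = 13.63 V
R3 is across V_p, so use P = V²/R for that branch.
P_R3 = (13.63)² / 5.22 = 35.59 W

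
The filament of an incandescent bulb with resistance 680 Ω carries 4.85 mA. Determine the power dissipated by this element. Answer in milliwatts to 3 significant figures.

With I and R stated, P = I²R applies in one step.
P = (0.004850 A)² × 680 Ω = 0.01600 W

16.0 mW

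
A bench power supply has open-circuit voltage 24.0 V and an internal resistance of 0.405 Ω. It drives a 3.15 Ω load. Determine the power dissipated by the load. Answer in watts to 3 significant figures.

The internal resistance and the load are in series, so the same I flows through both; get I from ε/(r+R), then I²R for the load.
I = ε / (r + R) = 24.0 / (0.405 + 3.15) = 6.751 A
P_load = I² R = (6.751)² × 3.15 = 143.6 W

144 W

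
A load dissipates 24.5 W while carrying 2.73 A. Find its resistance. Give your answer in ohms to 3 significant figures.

The two known quantities fix the third via R = P / I².
R = 24.5 / (2.730)² = 3.287 Ω

3.29 Ω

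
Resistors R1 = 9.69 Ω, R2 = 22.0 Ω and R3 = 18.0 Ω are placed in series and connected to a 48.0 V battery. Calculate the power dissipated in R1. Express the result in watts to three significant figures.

9.04 W

Series elements share the same current, so find I first, then use P = I²R.
R_total = 9.69 + 22.0 + 18.0 = 49.69 Ω
I = V / R_total = 48.0 / 49.69 = 0.9660 A
P_R1 = I² × R1 = (0.9660)² × 9.69 = 9.042 W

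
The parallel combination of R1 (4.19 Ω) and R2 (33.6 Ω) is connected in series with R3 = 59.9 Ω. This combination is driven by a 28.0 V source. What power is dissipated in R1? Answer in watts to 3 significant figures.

Combine R1 and R2 into their parallel equivalent first, reducing the network to two series resistors.
R_p = (4.19×33.6)/(4.19+33.6) = 3.725 Ω
R_total = R_p + 59.9 = 3.725 + 59.9 = 63.63 Ω
I = V / R_total = 28.0 / 63.63 = 0.4401 A
Voltage across the parallel pair: V_p = I × R_p = 0.4401 × 3.725 = 1.639 V
R1 has V_p across it, so P = V_p²/R1.
P_R1 = (1.639)² / 4.19 = 0.6415 W

0.641 W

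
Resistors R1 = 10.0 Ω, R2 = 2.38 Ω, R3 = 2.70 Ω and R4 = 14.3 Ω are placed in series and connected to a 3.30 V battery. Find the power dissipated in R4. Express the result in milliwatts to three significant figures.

Since the resistors are in series they all carry the loop current I = V/R_total; the power in any one is I²R.
R_total = 10.0 + 2.38 + 2.70 + 14.3 = 29.38 Ω
I = V / R_total = 3.30 / 29.38 = 0.1123 A
P_R4 = I² × R4 = (0.1123)² × 14.3 = 0.1804 W

180 mW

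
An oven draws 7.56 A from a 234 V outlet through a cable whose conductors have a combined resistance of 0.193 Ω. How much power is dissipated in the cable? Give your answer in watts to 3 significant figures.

Line loss is just I²R for the cable — we know both I and R_line directly.
The cable carries the full 7.56 A.
P_line = I² R_line = (7.560)² × 0.193 = 11.03 W

11.0 W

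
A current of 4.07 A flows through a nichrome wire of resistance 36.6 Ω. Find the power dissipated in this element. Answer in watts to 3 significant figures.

The current through and the resistance of the element are both given; use P = I²R.
P = (4.070 A)² × 36.6 Ω = 606.3 W

606 W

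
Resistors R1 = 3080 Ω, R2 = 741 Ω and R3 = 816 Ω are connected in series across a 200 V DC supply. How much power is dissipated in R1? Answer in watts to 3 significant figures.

5.73 W

Since the resistors are in series they all carry the loop current I = V/R_total; the power in any one is I²R.
R_total = 3080 + 741 + 816 = 4637 Ω
I = V / R_total = 200 / 4637 = 0.04313 A
P_R1 = I² × R1 = (0.04313)² × 3080 = 5.730 W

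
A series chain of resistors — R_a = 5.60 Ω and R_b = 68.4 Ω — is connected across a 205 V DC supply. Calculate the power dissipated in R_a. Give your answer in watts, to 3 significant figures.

43.0 W

Since the resistors are in series they all carry the loop current I = V/R_total; the power in any one is I²R.
R_total = 5.60 + 68.4 = 74.00 Ω
I = V / R_total = 205 / 74.00 = 2.770 A
P_R_a = I² × R_a = (2.770)² × 5.60 = 42.98 W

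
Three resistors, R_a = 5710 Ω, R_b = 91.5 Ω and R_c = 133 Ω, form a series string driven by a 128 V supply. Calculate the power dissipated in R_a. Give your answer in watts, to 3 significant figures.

Series elements share the same current, so find I first, then use P = I²R.
R_total = 5710 + 91.5 + 133 = 5934 Ω
I = V / R_total = 128 / 5934 = 0.02157 A
P_R_a = I² × R_a = (0.02157)² × 5710 = 2.656 W

2.66 W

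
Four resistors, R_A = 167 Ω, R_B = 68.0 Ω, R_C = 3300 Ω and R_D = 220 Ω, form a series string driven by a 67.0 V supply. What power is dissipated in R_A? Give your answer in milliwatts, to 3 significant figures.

53.2 mW

Since the resistors are in series they all carry the loop current I = V/R_total; the power in any one is I²R.
R_total = 167 + 68.0 + 3300 + 220 = 3755 Ω
I = V / R_total = 67.0 / 3755 = 0.01784 A
P_R_A = I² × R_A = (0.01784)² × 167 = 0.05317 W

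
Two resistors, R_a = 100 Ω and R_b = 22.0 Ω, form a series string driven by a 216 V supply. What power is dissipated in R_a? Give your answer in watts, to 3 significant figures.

313 W

Since the resistors are in series they all carry the loop current I = V/R_total; the power in any one is I²R.
R_total = 100 + 22.0 = 122.0 Ω
I = V / R_total = 216 / 122.0 = 1.770 A
P_R_a = I² × R_a = (1.770)² × 100 = 313.5 W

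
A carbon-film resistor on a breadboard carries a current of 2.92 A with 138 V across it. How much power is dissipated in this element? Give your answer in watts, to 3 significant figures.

403 W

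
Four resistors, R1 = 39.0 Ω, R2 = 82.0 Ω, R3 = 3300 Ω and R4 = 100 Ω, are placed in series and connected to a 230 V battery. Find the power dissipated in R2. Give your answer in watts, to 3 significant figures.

0.350 W

The current is common to all series resistors; compute it, then apply P = I²R for the target.
R_total = 39.0 + 82.0 + 3300 + 100 = 3521 Ω
I = V / R_total = 230 / 3521 = 0.06532 A
P_R2 = I² × R2 = (0.06532)² × 82.0 = 0.3499 W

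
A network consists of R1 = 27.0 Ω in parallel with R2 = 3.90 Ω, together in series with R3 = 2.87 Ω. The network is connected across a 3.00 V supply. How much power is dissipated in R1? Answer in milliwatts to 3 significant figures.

Collapse the R1‖R2 pair into one equivalent R_p; then R_p and R3 form a series string.
R_p = (27.0×3.90)/(27.0+3.90) = 3.408 Ω
R_total = R_p + 2.87 = 3.408 + 2.87 = 6.278 Ω
I = V / R_total = 3.00 / 6.278 = 0.4779 A
Voltage across the parallel pair: V_p = I × R_p = 0.4779 × 3.408 = 1.628 V
Use P = V²/R for R1 with V = V_p.
P_R1 = (1.628)² / 27.0 = 0.09822 W

98.2 mW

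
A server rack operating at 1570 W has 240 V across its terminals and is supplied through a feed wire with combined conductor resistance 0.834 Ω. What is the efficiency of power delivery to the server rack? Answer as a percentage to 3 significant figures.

I = P / V = 1570 / 240 = 6.542 A through the feed wire.
P_line = I² R_line = (6.542)² × 0.834 = 35.69 W
P_source = P_load + P_line = 1570 + 35.69 = 1606 W
η = P_load / P_source = 1570 / 1606 = 0.9778

97.8 %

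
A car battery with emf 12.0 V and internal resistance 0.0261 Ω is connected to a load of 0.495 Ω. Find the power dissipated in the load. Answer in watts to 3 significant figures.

The internal resistance and the load are in series, so the same I flows through both; get I from ε/(r+R), then I²R for the load.
I = ε / (r + R) = 12.0 / (0.0261 + 0.495) = 23.03 A
P_load = I² R = (23.03)² × 0.495 = 262.5 W

262 W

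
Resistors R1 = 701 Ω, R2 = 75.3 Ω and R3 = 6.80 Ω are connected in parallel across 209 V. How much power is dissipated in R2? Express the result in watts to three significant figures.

The supply voltage appears across each parallel branch — just use P = V²/R2.
P_R2 = V² / R2 = (209)² / 75.3 Ω = 580.1 W

580 W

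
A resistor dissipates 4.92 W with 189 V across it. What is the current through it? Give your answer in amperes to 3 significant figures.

From P = V I = I²R = V²/R, with the two given quantities we get I = P / V.
I = 4.92 / 189 = 0.02603 A

0.0260 A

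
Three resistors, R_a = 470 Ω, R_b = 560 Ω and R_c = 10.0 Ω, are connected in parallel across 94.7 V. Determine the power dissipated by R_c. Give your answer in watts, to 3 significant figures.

Parallel branches share the same voltage; P = V²/R gives the branch power in one step.
P_R_c = V² / R_c = (94.7)² / 10.0 Ω = 896.8 W

897 W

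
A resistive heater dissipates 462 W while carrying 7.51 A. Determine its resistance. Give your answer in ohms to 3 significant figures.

8.19 Ω

From P = V I = I²R = V²/R, with the two given quantities we get R = P / I².
R = 462 / (7.510)² = 8.191 Ω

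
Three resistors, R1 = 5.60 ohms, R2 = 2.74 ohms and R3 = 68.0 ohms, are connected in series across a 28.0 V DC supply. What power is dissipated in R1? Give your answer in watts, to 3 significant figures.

0.753 W

In a series string the same current flows through every resistor — find that current, then P = I²R for the one we want.
R_total = 5.60 + 2.74 + 68.0 = 76.34 Ω
I = V / R_total = 28.0 / 76.34 = 0.3668 A
P_R1 = I² × R1 = (0.3668)² × 5.60 = 0.7534 W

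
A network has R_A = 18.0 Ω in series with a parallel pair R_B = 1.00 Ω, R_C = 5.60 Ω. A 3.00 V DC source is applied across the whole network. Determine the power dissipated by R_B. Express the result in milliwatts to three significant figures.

First combine the parallel branches into one equivalent R_p, then R_A + R_p is a series pair.
R_p = (1.00×5.60)/(1.00+5.60) = 0.8485 Ω
R_total = 18.0 + 0.8485 = 18.85 Ω
I = V / R_total = 3.00 / 18.85 = 0.1592 A
Voltage across the parallel pair: V_p = I × R_p = 0.1592 × 0.8485 = 0.1350 V
With V_p across R_B, its power is V_p²/R_B.
P_R_B = (0.1350)² / 1.00 = 0.01824 W

18.2 mW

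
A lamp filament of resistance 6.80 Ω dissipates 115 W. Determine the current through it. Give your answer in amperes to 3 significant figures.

4.11 A

The two known quantities fix the third via I = √(P / R).
I = √(115 / 6.80) = 4.112 A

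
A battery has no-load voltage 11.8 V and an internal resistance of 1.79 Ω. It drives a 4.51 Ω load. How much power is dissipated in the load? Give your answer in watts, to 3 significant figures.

Find the circuit current first, then P = I²R for the load (series elements share I).
I = ε / (r + R) = 11.8 / (1.79 + 4.51) = 1.873 A
P_load = I² R = (1.873)² × 4.51 = 15.82 W

15.8 W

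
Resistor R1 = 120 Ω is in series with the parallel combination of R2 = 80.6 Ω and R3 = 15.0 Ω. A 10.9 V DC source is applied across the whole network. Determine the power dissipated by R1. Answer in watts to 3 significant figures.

Reduce the parallel pair to R_p first; the network is then a simple series string.
R_p = (80.6×15.0)/(80.6+15.0) = 12.65 Ω
R_total = 120 + 12.65 = 132.6 Ω
I = V / R_total = 10.9 / 132.6 = 0.08217 A
All the current flows through R1; use P = I²R.
P_R1 = (0.08217)² × 120 = 0.8103 W

0.810 W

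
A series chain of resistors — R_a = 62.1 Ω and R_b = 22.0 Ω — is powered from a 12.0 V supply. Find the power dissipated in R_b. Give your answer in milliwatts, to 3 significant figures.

Every series element carries the same I. Get I from the total resistance, then P = I² × R_b.
R_total = 62.1 + 22.0 = 84.10 Ω
I = V / R_total = 12.0 / 84.10 = 0.1427 A
P_R_b = I² × R_b = (0.1427)² × 22.0 = 0.4479 W

448 mW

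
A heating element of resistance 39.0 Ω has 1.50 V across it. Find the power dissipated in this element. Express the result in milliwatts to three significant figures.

With V across and R both known, P = V²/R gives the dissipation directly.
P = (1.50 V)² / 39.0 Ω = 0.05769 W

57.7 mW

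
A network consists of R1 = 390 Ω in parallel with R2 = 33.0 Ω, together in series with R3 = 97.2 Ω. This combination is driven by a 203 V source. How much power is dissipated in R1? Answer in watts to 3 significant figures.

6.01 W

Reduce the parallel combination to a single R_p; the circuit then becomes R_p in series with the remaining resistor.
R_p = (390×33.0)/(390+33.0) = 30.43 Ω
R_total = R_p + 97.2 = 30.43 + 97.2 = 127.6 Ω
I = V / R_total = 203 / 127.6 = 1.591 A
Voltage across the parallel pair: V_p = I × R_p = 1.591 × 30.43 = 48.39 V
R1 sits across V_p; its power is V_p²/R.
P_R1 = (48.39)² / 390 = 6.005 W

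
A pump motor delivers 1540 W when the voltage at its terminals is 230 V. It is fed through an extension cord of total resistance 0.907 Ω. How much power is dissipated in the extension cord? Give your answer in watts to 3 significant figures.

40.7 W

The extension cord is a series resistance carrying the load current; its dissipation is I²R_line.
I = P / V = 1540 / 230 = 6.696 A through the extension cord.
P_line = I² R_line = (6.696)² × 0.907 = 40.66 W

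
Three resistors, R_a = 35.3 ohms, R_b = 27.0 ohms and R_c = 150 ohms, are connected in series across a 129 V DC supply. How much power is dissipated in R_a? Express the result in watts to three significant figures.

Series elements share the same current, so find I first, then use P = I²R.
R_total = 35.3 + 27.0 + 150 = 212.3 Ω
I = V / R_total = 129 / 212.3 = 0.6076 A
P_R_a = I² × R_a = (0.6076)² × 35.3 = 13.03 W

13.0 W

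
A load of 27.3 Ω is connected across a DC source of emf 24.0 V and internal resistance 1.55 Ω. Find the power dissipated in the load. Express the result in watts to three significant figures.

18.9 W

Find the circuit current first, then P = I²R for the load (series elements share I).
I = ε / (r + R) = 24.0 / (1.55 + 27.3) = 0.8319 A
P_load = I² R = (0.8319)² × 27.3 = 18.89 W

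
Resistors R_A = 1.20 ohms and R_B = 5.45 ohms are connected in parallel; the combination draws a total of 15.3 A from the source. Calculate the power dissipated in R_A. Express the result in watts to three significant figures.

189 W

We need the common branch voltage; get it from I_total × R_eq, then P = V²/R for the branch.
1/R_eq = 1/1.20 + 1/5.45 ⇒ R_eq = 0.9835 Ω
V = I_total × R_eq = 15.30 × 0.9835 = 15.05 V
P_R_A = V² / R_A = (15.05)² / 1.20 = 188.7 W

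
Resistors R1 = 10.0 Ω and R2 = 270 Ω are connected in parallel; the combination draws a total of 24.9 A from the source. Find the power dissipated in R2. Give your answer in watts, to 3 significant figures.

214 W

Parallel branches share V, not I — compute V via R_eq, then use V²/R for the target branch.
1/R_eq = 1/10.0 + 1/270 ⇒ R_eq = 9.643 Ω
V = I_total × R_eq = 24.90 × 9.643 = 240.1 V
P_R2 = V² / R2 = (240.1)² / 270 = 213.5 W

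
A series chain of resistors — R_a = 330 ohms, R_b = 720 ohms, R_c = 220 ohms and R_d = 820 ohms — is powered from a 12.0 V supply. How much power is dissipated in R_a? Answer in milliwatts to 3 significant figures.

In a series string the same current flows through every resistor — find that current, then P = I²R for the one we want.
R_total = 330 + 720 + 220 + 820 = 2090 Ω
I = V / R_total = 12.0 / 2090 = 0.005742 A
P_R_a = I² × R_a = (0.005742)² × 330 = 0.01088 W

10.9 mW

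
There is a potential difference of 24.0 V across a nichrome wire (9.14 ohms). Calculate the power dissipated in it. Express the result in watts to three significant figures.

With V across and R both known, P = V²/R gives the dissipation directly.
P = (24.0 V)² / 9.14 Ω = 63.02 W

63.0 W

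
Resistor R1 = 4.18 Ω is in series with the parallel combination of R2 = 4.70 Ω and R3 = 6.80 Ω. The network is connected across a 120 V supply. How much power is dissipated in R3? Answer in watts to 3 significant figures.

Replace R2 and R3 with their parallel equivalent so the circuit becomes R1 in series with R_p.
R_p = (4.70×6.80)/(4.70+6.80) = 2.779 Ω
R_total = 4.18 + 2.779 = 6.959 Ω
I = V / R_total = 120 / 6.959 = 17.24 A
Voltage across the parallel pair: V_p = I × R_p = 17.24 × 2.779 = 47.92 V
R3 sees V_p directly, so P = V_p² / R3.
P_R3 = (47.92)² / 6.80 = 337.7 W

338 W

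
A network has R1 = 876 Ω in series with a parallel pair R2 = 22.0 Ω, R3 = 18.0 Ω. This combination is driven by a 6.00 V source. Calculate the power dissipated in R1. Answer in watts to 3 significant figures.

0.0402 W

Replace R2 and R3 with their parallel equivalent so the circuit becomes R1 in series with R_p.
R_p = (22.0×18.0)/(22.0+18.0) = 9.900 Ω
R_total = 876 + 9.900 = 885.9 Ω
I = V / R_total = 6.00 / 885.9 = 0.006773 A
All the current flows through R1; use P = I²R.
P_R1 = (0.006773)² × 876 = 0.04018 W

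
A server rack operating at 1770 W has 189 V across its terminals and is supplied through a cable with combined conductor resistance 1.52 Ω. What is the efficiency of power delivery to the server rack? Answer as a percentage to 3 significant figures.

93.0 %

I = P / V = 1770 / 189 = 9.365 A through the cable.
P_line = I² R_line = (9.365)² × 1.52 = 133.3 W
P_source = P_load + P_line = 1770 + 133.3 = 1903 W
η = P_load / P_source = 1770 / 1903 = 0.9300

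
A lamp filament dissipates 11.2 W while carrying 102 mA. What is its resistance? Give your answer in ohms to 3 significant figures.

The two known quantities fix the third via R = P / I².
R = 11.2 / (0.1020)² = 1077 Ω

1080 Ω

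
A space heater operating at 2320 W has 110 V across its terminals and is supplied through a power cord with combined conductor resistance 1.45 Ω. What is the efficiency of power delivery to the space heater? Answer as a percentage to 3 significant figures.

78.2 %

I = P / V = 2320 / 110 = 21.09 A through the power cord.
P_line = I² R_line = (21.09)² × 1.45 = 645.0 W
P_source = P_load + P_line = 2320 + 645.0 = 2965 W
η = P_load / P_source = 2320 / 2965 = 0.7825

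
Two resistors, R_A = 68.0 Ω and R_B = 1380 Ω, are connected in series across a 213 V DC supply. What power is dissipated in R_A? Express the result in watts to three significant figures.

1.47 W

The current is common to all series resistors; compute it, then apply P = I²R for the target.
R_total = 68.0 + 1380 = 1448 Ω
I = V / R_total = 213 / 1448 = 0.1471 A
P_R_A = I² × R_A = (0.1471)² × 68.0 = 1.471 W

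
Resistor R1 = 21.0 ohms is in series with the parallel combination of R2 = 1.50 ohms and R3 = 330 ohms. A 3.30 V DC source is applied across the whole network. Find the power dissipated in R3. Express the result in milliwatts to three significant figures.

Reduce the parallel pair to R_p first; the network is then a simple series string.
R_p = (1.50×330)/(1.50+330) = 1.493 Ω
R_total = 21.0 + 1.493 = 22.49 Ω
I = V / R_total = 3.30 / 22.49 = 0.1467 A
Voltage across the parallel pair: V_p = I × R_p = 0.1467 × 1.493 = 0.2191 V
R3 is across V_p, so use P = V²/R for that branch.
P_R3 = (0.2191)² / 330 = 0.0001454 W

0.145 mW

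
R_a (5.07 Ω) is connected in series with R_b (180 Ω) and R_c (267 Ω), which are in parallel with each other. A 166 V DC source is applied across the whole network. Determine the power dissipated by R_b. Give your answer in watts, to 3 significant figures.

Reduce the parallel pair to R_p first; the network is then a simple series string.
R_p = (180×267)/(180+267) = 107.5 Ω
R_total = 5.07 + 107.5 = 112.6 Ω
I = V / R_total = 166 / 112.6 = 1.474 A
Voltage across the parallel pair: V_p = I × R_p = 1.474 × 107.5 = 158.5 V
With V_p across R_b, its power is V_p²/R_b.
P_R_b = (158.5)² / 180 = 139.6 W

140 W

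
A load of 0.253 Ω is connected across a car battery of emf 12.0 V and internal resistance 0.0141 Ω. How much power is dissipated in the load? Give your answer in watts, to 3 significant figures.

511 W

With r and R in series, I = ε/(r+R); the load dissipates I²R.
I = ε / (r + R) = 12.0 / (0.0141 + 0.253) = 44.93 A
P_load = I² R = (44.93)² × 0.253 = 510.7 W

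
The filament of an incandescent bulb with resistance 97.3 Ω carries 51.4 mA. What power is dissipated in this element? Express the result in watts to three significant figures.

Knowing I and R, the power is just I²R — no need to find V first.
P = (0.05140 A)² × 97.3 Ω = 0.2571 W

0.257 W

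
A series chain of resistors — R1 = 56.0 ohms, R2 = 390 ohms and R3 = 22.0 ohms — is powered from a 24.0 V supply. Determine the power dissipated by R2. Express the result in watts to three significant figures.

Since the resistors are in series they all carry the loop current I = V/R_total; the power in any one is I²R.
R_total = 56.0 + 390 + 22.0 = 468.0 Ω
I = V / R_total = 24.0 / 468.0 = 0.05128 A
P_R2 = I² × R2 = (0.05128)² × 390 = 1.026 W

1.03 W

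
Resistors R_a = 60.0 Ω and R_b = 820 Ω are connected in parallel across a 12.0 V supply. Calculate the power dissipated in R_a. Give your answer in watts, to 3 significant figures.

2.40 W

The supply voltage appears across each parallel branch — just use P = V²/R_a.
P_R_a = V² / R_a = (12.0)² / 60.0 Ω = 2.400 W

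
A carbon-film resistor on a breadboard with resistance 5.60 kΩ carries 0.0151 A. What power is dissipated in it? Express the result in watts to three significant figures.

1.28 W

Current and resistance are given, so P = I²R is the direct form.
P = (0.01510 A)² × 5600 Ω = 1.277 W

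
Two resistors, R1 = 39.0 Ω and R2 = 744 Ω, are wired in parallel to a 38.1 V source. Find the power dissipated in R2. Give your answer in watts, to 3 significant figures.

1.95 W

Parallel branches share the same voltage; P = V²/R gives the branch power in one step.
P_R2 = V² / R2 = (38.1)² / 744 Ω = 1.951 W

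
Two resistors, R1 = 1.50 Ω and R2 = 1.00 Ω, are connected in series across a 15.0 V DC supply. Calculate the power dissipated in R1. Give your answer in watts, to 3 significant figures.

The current is common to all series resistors; compute it, then apply P = I²R for the target.
R_total = 1.50 + 1.00 = 2.500 Ω
I = V / R_total = 15.0 / 2.500 = 6.000 A
P_R1 = I² × R1 = (6.000)² × 1.50 = 54.00 W

54.0 W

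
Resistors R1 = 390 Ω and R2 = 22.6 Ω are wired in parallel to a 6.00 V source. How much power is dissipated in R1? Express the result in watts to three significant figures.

R1 sits directly across the source, so P = V²/R with V = 6.00 V.
P_R1 = V² / R1 = (6.00)² / 390 Ω = 0.09231 W

0.0923 W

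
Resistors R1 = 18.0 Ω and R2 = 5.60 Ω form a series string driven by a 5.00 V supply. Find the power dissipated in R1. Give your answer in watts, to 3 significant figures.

Every series element carries the same I. Get I from the total resistance, then P = I² × R1.
R_total = 18.0 + 5.60 = 23.60 Ω
I = V / R_total = 5.00 / 23.60 = 0.2119 A
P_R1 = I² × R1 = (0.2119)² × 18.0 = 0.8080 W

0.808 W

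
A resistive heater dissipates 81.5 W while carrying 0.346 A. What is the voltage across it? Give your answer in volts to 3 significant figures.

236 V

The two known quantities fix the third via V = P / I.
V = 81.5 / 0.3460 = 235.5 V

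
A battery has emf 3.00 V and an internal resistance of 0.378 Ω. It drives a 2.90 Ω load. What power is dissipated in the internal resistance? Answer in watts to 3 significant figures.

0.317 W

Internal loss is I²r, with I set by the total series resistance r+R.
I = ε / (r + R) = 3.00 / (0.378 + 2.90) = 0.9152 A
P_int = I² r = (0.9152)² × 0.378 = 0.3166 W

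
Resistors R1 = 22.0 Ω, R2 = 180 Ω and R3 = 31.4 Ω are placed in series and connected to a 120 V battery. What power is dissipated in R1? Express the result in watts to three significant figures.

5.82 W

The current is common to all series resistors; compute it, then apply P = I²R for the target.
R_total = 22.0 + 180 + 31.4 = 233.4 Ω
I = V / R_total = 120 / 233.4 = 0.5141 A
P_R1 = I² × R1 = (0.5141)² × 22.0 = 5.815 W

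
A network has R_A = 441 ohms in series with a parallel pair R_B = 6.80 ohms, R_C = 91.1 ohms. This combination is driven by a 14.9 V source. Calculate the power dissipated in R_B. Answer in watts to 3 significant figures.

First combine the parallel branches into one equivalent R_p, then R_A + R_p is a series pair.
R_p = (6.80×91.1)/(6.80+91.1) = 6.328 Ω
R_total = 441 + 6.328 = 447.3 Ω
I = V / R_total = 14.9 / 447.3 = 0.03331 A
Voltage across the parallel pair: V_p = I × R_p = 0.03331 × 6.328 = 0.2108 V
With V_p across R_B, its power is V_p²/R_B.
P_R_B = (0.2108)² / 6.80 = 0.006533 W

0.00653 W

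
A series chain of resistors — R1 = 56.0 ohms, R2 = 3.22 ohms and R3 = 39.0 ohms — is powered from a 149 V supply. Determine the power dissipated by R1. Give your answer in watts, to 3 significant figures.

129 W

Every series element carries the same I. Get I from the total resistance, then P = I² × R1.
R_total = 56.0 + 3.22 + 39.0 = 98.22 Ω
I = V / R_total = 149 / 98.22 = 1.517 A
P_R1 = I² × R1 = (1.517)² × 56.0 = 128.9 W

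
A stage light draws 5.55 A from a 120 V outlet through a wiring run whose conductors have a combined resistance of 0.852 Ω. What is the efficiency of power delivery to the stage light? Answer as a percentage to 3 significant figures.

The wiring run carries the full 5.55 A.
P_line = I² R_line = (5.550)² × 0.852 = 26.24 W
P_source = V I = 120 × 5.550 = 666.0 W; P_load = 639.8 W
η = P_load / P_source = 639.8 / 666.0 = 0.9606

96.1 %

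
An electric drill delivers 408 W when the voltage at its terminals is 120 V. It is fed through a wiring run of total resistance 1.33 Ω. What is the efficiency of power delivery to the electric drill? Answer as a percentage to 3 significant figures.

96.4 %

I = P / V = 408 / 120 = 3.400 A through the wiring run.
P_line = I² R_line = (3.400)² × 1.33 = 15.37 W
P_source = P_load + P_line = 408.0 + 15.37 = 423.4 W
η = P_load / P_source = 408.0 / 423.4 = 0.9637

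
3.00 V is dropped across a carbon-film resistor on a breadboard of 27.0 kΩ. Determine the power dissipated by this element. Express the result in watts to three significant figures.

Voltage and resistance are given, so P = V²/R is the one-step route.
P = (3.00 V)² / 27000 Ω = 0.0003333 W

0.000333 W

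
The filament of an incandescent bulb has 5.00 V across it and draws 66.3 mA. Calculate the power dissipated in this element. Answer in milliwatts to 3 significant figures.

Since both terminal voltage and current are stated, P = V I gives the power in one step.
P = 5.00 V × 0.06630 A = 0.3315 W

332 mW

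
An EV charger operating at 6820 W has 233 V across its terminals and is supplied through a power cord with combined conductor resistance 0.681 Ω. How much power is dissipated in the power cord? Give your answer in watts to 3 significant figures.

583 W

Line loss is just I²R for the cable — we know both I and R_line directly.
I = P / V = 6820 / 233 = 29.27 A through the power cord.
P_line = I² R_line = (29.27)² × 0.681 = 583.5 W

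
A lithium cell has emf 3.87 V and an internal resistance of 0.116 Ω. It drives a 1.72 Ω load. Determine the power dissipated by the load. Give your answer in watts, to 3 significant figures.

Load and internal resistance form a series loop — compute the loop current, then the load power via I²R.
I = ε / (r + R) = 3.87 / (0.116 + 1.72) = 2.108 A
P_load = I² R = (2.108)² × 1.72 = 7.642 W

7.64 W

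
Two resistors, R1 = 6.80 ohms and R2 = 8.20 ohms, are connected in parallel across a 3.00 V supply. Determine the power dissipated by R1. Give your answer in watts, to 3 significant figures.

1.32 W

Each parallel branch sees the full supply voltage, so P = V²/R applies directly to the target branch.
P_R1 = V² / R1 = (3.00)² / 6.80 Ω = 1.324 W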